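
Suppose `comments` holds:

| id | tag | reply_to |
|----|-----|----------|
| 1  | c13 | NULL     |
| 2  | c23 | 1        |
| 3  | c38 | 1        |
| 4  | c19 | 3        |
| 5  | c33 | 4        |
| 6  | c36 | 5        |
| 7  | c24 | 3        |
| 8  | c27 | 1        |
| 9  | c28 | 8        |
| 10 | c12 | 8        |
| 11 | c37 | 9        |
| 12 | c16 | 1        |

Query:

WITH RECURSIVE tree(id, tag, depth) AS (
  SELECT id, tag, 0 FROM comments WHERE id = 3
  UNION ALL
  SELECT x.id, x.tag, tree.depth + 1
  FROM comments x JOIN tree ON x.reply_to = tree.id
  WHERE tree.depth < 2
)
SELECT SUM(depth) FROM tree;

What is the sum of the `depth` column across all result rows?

4

Base: id=3 (c38) at depth 0.
Iteration 1: rows with reply_to in {3} -> c19 (id 4, depth 1), c24 (id 7, depth 1).
Iteration 2: rows with reply_to in {4,7} -> c33 (id 5, depth 2).
Iteration 3: depth < 2 fails for all current rows; recursion stops.
SUM(depth) = 0 + 1 + 1 + 2 = 4.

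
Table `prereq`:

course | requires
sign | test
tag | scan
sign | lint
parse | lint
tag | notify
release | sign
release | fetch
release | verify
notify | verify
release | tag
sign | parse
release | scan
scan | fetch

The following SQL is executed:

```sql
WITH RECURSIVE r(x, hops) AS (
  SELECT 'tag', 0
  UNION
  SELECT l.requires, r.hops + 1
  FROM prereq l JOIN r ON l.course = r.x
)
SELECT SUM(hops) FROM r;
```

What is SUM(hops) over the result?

6

Base: (tag, hops=0).
Iteration 1: edges from {tag} -> (notify, hops=1), (scan, hops=1).
Iteration 2: edges from {notify,scan} -> (fetch, hops=2), (verify, hops=2).
Iteration 3: no outgoing edges from {fetch,verify}; recursion stops.
SUM(hops) = 0 + 1 + 1 + 2 + 2 = 6.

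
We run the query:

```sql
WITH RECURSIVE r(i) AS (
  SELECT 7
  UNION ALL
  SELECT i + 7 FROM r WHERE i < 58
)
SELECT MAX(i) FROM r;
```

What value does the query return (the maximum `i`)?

Base: i=7.
Iteration 1: 7 < 58 holds -> i = 7 + 7 = 14.
Iteration 2: 14 < 58 holds -> i = 14 + 7 = 21.
Iteration 3: 21 < 58 holds -> i = 21 + 7 = 28.
Iteration 4: 28 < 58 holds -> i = 28 + 7 = 35.
Iteration 5: 35 < 58 holds -> i = 35 + 7 = 42.
Iteration 6: 42 < 58 holds -> i = 42 + 7 = 49.
Iteration 7: 49 < 58 holds -> i = 49 + 7 = 56.
Iteration 8: 56 < 58 holds -> i = 56 + 7 = 63.
Iteration 9: 63 < 58 fails; recursion stops.
i values: 7, 14, 21, 28, 35, 42, 49, 56, 63; the maximum is 63.

63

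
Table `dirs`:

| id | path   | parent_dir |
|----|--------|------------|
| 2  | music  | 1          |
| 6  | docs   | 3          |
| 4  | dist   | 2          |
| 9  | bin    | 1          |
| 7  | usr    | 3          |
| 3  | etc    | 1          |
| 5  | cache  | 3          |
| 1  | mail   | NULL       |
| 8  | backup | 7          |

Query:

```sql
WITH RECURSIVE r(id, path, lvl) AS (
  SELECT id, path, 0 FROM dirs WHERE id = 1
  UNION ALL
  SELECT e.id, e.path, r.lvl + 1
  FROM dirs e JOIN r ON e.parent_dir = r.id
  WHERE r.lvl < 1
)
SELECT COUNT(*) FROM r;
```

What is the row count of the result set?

4

Base: id=1 (mail) at lvl 0.
Iteration 1: rows with parent_dir in {1} -> music (id 2, lvl 1), etc (id 3, lvl 1), bin (id 9, lvl 1).
Iteration 2: lvl < 1 fails for all current rows; recursion stops.
Total rows emitted: 4.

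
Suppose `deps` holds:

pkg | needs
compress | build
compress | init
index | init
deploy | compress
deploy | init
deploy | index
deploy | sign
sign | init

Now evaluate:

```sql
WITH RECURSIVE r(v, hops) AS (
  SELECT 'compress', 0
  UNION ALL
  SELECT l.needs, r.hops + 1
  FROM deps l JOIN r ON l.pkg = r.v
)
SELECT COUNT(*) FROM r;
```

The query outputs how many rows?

Base: (compress, hops=0).
Iteration 1: edges from {compress} -> (build, hops=1), (init, hops=1).
Iteration 2: no outgoing edges from {build,init}; recursion stops.
Total rows emitted: 3.

3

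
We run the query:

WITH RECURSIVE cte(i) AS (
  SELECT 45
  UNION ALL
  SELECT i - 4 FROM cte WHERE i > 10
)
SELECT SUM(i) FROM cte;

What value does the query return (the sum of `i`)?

Base: i=45.
Iteration 1: 45 > 10 holds -> i = 45 - 4 = 41.
Iteration 2: 41 > 10 holds -> i = 41 - 4 = 37.
Iteration 3: 37 > 10 holds -> i = 37 - 4 = 33.
Iteration 4: 33 > 10 holds -> i = 33 - 4 = 29.
Iteration 5: 29 > 10 holds -> i = 29 - 4 = 25.
Iteration 6: 25 > 10 holds -> i = 25 - 4 = 21.
Iteration 7: 21 > 10 holds -> i = 21 - 4 = 17.
Iteration 8: 17 > 10 holds -> i = 17 - 4 = 13.
Iteration 9: 13 > 10 holds -> i = 13 - 4 = 9.
Iteration 10: 9 > 10 fails; recursion stops.
SUM(i) = 45 + 41 + 37 + 33 + 29 + 25 + 21 + 17 + 13 + 9 = 270.

270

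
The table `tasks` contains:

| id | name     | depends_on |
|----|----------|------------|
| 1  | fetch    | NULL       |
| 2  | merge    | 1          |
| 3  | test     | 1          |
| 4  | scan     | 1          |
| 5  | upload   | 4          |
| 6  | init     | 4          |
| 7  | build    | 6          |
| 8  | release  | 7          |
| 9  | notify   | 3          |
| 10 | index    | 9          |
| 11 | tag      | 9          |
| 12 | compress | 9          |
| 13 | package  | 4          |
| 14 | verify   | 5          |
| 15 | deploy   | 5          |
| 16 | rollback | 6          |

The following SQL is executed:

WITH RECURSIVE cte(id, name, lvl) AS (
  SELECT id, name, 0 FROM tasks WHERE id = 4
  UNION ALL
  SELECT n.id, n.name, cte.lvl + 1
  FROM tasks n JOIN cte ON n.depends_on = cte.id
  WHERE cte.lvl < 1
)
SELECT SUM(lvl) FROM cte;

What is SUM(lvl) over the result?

Base: id=4 (scan) at lvl 0.
Iteration 1: rows with depends_on in {4} -> upload (id 5, lvl 1), init (id 6, lvl 1), package (id 13, lvl 1).
Iteration 2: lvl < 1 fails for all current rows; recursion stops.
SUM(lvl) = 0 + 1 + 1 + 1 = 3.

3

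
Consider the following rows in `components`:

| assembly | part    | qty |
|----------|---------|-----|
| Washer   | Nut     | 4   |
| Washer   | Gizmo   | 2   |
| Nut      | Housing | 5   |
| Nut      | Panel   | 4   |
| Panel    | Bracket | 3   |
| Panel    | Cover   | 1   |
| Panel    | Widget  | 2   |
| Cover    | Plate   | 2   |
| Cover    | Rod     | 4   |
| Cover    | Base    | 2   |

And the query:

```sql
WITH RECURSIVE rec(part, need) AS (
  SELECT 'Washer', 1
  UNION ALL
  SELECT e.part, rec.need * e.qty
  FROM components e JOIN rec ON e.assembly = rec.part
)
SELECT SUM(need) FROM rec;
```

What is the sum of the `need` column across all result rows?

267

Base: (Washer, need=1).
Iteration 1: components of {Washer} -> Gizmo = 1*2 = 2, Nut = 1*4 = 4.
Iteration 2: components of {Gizmo,Nut} -> Housing = 4*5 = 20, Panel = 4*4 = 16.
Iteration 3: components of {Housing,Panel} -> Bracket = 16*3 = 48, Cover = 16*1 = 16, Widget = 16*2 = 32.
Iteration 4: components of {Bracket,Cover,Widget} -> Base = 16*2 = 32, Plate = 16*2 = 32, Rod = 16*4 = 64.
Iteration 5: no further components; recursion stops.
SUM(need) = 1 + 4 + 2 + 20 + 16 + 48 + 16 + 32 + 32 + 64 + 32 = 267.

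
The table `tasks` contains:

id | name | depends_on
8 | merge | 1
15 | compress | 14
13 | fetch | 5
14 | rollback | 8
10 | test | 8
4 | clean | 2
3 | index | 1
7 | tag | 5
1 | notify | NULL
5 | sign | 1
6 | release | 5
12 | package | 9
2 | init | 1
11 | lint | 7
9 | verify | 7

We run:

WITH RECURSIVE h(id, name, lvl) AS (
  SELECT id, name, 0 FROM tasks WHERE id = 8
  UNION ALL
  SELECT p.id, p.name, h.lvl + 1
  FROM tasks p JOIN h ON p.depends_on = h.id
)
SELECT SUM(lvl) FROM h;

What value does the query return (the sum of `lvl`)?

Base: id=8 (merge) at lvl 0.
Iteration 1: rows with depends_on in {8} -> test (id 10, lvl 1), rollback (id 14, lvl 1).
Iteration 2: rows with depends_on in {10,14} -> compress (id 15, lvl 2).
Iteration 3: no rows with depends_on in {15}; recursion stops.
SUM(lvl) = 0 + 1 + 1 + 2 = 4.

4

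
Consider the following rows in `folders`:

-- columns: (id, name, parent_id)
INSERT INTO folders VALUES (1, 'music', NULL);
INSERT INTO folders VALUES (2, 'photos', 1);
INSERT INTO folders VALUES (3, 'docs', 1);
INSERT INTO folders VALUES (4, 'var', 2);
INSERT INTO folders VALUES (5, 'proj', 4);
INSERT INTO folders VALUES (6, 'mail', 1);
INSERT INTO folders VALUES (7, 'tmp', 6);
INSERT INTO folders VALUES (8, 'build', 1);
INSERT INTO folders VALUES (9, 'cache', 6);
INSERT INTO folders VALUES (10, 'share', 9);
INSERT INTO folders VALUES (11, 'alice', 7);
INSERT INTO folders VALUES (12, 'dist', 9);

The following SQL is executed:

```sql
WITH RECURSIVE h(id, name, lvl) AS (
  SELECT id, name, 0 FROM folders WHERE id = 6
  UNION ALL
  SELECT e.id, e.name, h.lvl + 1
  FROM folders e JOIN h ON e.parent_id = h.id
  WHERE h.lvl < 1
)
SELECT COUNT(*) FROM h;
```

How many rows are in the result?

Base: id=6 (mail) at lvl 0.
Iteration 1: rows with parent_id in {6} -> tmp (id 7, lvl 1), cache (id 9, lvl 1).
Iteration 2: lvl < 1 fails for all current rows; recursion stops.
Total rows emitted: 3.

3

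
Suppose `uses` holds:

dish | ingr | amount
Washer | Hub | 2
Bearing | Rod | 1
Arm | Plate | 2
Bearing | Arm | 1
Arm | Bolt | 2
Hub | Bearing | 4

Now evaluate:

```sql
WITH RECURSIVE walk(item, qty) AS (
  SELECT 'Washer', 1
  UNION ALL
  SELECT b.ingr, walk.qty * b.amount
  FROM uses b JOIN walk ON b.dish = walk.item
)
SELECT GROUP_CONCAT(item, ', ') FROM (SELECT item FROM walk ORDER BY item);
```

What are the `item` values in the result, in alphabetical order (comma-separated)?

Arm, Bearing, Bolt, Hub, Plate, Rod, Washer

Base: (Washer, qty=1).
Iteration 1: components of {Washer} -> Hub = 1*2 = 2.
Iteration 2: components of {Hub} -> Bearing = 2*4 = 8.
Iteration 3: components of {Bearing} -> Arm = 8*1 = 8, Rod = 8*1 = 8.
Iteration 4: components of {Arm,Rod} -> Bolt = 8*2 = 16, Plate = 8*2 = 16.
Iteration 5: no further components; recursion stops.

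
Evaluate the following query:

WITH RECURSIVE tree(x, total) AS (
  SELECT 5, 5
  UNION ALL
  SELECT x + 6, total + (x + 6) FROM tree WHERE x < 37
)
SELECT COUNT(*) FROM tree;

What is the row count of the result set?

Base: x=5, total=5.
Iteration 1: 5 < 37 holds -> x = 5 + 6 = 11, total = 5 + 11 = 16.
Iteration 2: 11 < 37 holds -> x = 11 + 6 = 17, total = 16 + 17 = 33.
Iteration 3: 17 < 37 holds -> x = 17 + 6 = 23, total = 33 + 23 = 56.
Iteration 4: 23 < 37 holds -> x = 23 + 6 = 29, total = 56 + 29 = 85.
Iteration 5: 29 < 37 holds -> x = 29 + 6 = 35, total = 85 + 35 = 120.
Iteration 6: 35 < 37 holds -> x = 35 + 6 = 41, total = 120 + 41 = 161.
Iteration 7: 41 < 37 fails; recursion stops.
Total rows emitted: 7.

7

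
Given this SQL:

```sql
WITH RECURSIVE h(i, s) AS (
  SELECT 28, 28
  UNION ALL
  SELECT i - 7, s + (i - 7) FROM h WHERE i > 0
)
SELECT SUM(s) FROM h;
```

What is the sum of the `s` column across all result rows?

Base: i=28, s=28.
Iteration 1: 28 > 0 holds -> i = 28 - 7 = 21, s = 28 + 21 = 49.
Iteration 2: 21 > 0 holds -> i = 21 - 7 = 14, s = 49 + 14 = 63.
Iteration 3: 14 > 0 holds -> i = 14 - 7 = 7, s = 63 + 7 = 70.
Iteration 4: 7 > 0 holds -> i = 7 - 7 = 0, s = 70 + 0 = 70.
Iteration 5: 0 > 0 fails; recursion stops.
SUM(s) = 28 + 49 + 63 + 70 + 70 = 280.

280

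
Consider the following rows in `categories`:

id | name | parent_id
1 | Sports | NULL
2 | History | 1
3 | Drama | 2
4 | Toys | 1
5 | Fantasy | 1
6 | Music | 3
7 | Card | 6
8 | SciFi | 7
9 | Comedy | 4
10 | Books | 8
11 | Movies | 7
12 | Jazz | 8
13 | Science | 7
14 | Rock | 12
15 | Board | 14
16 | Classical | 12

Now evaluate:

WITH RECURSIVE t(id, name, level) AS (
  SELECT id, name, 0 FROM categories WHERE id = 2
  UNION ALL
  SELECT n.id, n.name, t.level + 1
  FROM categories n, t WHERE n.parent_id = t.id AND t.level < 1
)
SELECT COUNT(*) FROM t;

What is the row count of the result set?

2

Base: id=2 (History) at level 0.
Iteration 1: rows with parent_id in {2} -> Drama (id 3, level 1).
Iteration 2: level < 1 fails for all current rows; recursion stops.
Total rows emitted: 2.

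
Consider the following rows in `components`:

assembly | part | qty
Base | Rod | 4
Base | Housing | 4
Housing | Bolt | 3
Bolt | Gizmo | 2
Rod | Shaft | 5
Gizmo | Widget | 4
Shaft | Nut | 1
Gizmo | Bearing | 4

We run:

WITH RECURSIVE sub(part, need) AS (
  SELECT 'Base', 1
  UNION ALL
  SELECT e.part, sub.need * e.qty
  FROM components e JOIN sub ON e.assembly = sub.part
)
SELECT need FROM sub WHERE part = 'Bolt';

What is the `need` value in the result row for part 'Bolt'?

Base: (Base, need=1).
Iteration 1: components of {Base} -> Housing = 1*4 = 4, Rod = 1*4 = 4.
Iteration 2: components of {Housing,Rod} -> Bolt = 4*3 = 12, Shaft = 4*5 = 20.
Iteration 3: components of {Bolt,Shaft} -> Gizmo = 12*2 = 24, Nut = 20*1 = 20.
Iteration 4: components of {Gizmo,Nut} -> Bearing = 24*4 = 96, Widget = 24*4 = 96.
Iteration 5: no further components; recursion stops.

12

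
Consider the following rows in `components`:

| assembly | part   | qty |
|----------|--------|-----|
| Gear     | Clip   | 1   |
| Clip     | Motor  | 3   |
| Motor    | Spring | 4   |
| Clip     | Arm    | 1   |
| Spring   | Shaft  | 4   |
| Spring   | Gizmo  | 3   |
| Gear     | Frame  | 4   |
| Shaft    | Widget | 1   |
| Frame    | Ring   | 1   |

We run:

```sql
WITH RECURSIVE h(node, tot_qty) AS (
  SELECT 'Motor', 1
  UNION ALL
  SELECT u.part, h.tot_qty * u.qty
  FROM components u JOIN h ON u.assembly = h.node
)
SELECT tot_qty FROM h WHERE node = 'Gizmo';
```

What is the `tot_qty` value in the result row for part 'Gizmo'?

12

Base: (Motor, tot_qty=1).
Iteration 1: components of {Motor} -> Spring = 1*4 = 4.
Iteration 2: components of {Spring} -> Gizmo = 4*3 = 12, Shaft = 4*4 = 16.
Iteration 3: components of {Gizmo,Shaft} -> Widget = 16*1 = 16.
Iteration 4: no further components; recursion stops.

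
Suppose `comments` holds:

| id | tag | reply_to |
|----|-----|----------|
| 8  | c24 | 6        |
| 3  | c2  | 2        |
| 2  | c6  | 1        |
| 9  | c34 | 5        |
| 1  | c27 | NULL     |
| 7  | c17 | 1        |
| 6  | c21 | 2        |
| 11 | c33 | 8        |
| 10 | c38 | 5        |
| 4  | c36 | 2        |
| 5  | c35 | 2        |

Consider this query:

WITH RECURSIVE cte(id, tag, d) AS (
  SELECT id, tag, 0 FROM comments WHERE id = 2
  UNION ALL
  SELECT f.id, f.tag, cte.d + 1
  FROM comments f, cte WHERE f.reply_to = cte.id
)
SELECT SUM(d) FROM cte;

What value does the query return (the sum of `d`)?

Base: id=2 (c6) at d 0.
Iteration 1: rows with reply_to in {2} -> c2 (id 3, d 1), c36 (id 4, d 1), c35 (id 5, d 1), c21 (id 6, d 1).
Iteration 2: rows with reply_to in {3,4,5,6} -> c24 (id 8, d 2), c34 (id 9, d 2), c38 (id 10, d 2).
Iteration 3: rows with reply_to in {8,9,10} -> c33 (id 11, d 3).
Iteration 4: no rows with reply_to in {11}; recursion stops.
SUM(d) = 0 + 1 + 1 + 1 + 1 + 2 + 2 + 2 + 3 = 13.

13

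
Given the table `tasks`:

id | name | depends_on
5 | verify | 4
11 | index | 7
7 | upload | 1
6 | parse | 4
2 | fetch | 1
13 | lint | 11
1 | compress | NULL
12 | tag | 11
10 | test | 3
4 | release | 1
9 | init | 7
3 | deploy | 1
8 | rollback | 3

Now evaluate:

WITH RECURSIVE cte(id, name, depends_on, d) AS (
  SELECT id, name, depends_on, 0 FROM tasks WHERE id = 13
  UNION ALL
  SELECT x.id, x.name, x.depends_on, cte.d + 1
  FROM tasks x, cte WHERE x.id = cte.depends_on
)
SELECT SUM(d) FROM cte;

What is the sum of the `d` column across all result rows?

Base: id=13 (lint), depends_on=11, d 0.
Iteration 1: join on id=11 -> index (id 11, depends_on=7, d 1).
Iteration 2: join on id=7 -> upload (id 7, depends_on=1, d 2).
Iteration 3: join on id=1 -> compress (id 1, depends_on=NULL, d 3).
Iteration 4: depends_on is NULL; no match; recursion stops.
SUM(d) = 0 + 1 + 2 + 3 = 6.

6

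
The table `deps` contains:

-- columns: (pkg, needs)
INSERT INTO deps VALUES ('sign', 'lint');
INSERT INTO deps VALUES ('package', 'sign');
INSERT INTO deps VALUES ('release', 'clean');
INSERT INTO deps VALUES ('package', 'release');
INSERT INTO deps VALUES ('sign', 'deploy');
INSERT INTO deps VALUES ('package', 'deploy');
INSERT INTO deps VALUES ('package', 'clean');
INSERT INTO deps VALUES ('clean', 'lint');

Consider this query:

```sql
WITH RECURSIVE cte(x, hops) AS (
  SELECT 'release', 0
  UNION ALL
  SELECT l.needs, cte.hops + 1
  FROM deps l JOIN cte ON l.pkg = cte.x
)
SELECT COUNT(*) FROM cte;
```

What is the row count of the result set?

3

Base: (release, hops=0).
Iteration 1: edges from {release} -> (clean, hops=1).
Iteration 2: edges from {clean} -> (lint, hops=2).
Iteration 3: no outgoing edges from {lint}; recursion stops.
Total rows emitted: 3.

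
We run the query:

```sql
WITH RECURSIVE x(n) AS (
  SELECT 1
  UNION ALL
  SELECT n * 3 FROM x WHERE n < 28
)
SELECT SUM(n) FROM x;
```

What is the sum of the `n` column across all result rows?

121

Base: n=1.
Iteration 1: 1 < 28 holds -> n = 1 * 3 = 3.
Iteration 2: 3 < 28 holds -> n = 3 * 3 = 9.
Iteration 3: 9 < 28 holds -> n = 9 * 3 = 27.
Iteration 4: 27 < 28 holds -> n = 27 * 3 = 81.
Iteration 5: 81 < 28 fails; recursion stops.
SUM(n) = 1 + 3 + 9 + 27 + 81 = 121.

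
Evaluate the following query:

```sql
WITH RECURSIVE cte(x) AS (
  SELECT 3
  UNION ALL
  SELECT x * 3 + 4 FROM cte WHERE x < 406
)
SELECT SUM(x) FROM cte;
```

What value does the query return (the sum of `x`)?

1808

Base: x=3.
Iteration 1: 3 < 406 holds -> x = 3 * 3 + 4 = 13.
Iteration 2: 13 < 406 holds -> x = 13 * 3 + 4 = 43.
Iteration 3: 43 < 406 holds -> x = 43 * 3 + 4 = 133.
Iteration 4: 133 < 406 holds -> x = 133 * 3 + 4 = 403.
Iteration 5: 403 < 406 holds -> x = 403 * 3 + 4 = 1213.
Iteration 6: 1213 < 406 fails; recursion stops.
SUM(x) = 3 + 13 + 43 + 133 + 403 + 1213 = 1808.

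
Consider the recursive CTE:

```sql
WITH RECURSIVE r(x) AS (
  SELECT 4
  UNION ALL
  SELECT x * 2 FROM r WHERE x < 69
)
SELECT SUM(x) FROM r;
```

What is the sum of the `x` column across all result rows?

252

Base: x=4.
Iteration 1: 4 < 69 holds -> x = 4 * 2 = 8.
Iteration 2: 8 < 69 holds -> x = 8 * 2 = 16.
Iteration 3: 16 < 69 holds -> x = 16 * 2 = 32.
Iteration 4: 32 < 69 holds -> x = 32 * 2 = 64.
Iteration 5: 64 < 69 holds -> x = 64 * 2 = 128.
Iteration 6: 128 < 69 fails; recursion stops.
SUM(x) = 4 + 8 + 16 + 32 + 64 + 128 = 252.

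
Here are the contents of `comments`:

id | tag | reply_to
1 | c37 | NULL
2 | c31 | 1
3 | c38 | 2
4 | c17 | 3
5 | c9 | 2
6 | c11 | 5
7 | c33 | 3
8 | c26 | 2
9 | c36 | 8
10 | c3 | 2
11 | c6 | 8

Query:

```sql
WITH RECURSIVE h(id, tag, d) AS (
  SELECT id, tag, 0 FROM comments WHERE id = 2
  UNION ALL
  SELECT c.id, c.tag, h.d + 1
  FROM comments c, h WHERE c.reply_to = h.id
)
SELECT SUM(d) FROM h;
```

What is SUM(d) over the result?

Base: id=2 (c31) at d 0.
Iteration 1: rows with reply_to in {2} -> c38 (id 3, d 1), c9 (id 5, d 1), c26 (id 8, d 1), c3 (id 10, d 1).
Iteration 2: rows with reply_to in {3,5,8,10} -> c17 (id 4, d 2), c11 (id 6, d 2), c33 (id 7, d 2), c36 (id 9, d 2), c6 (id 11, d 2).
Iteration 3: no rows with reply_to in {4,6,7,9,11}; recursion stops.
SUM(d) = 0 + 1 + 1 + 1 + 1 + 2 + 2 + 2 + 2 + 2 = 14.

14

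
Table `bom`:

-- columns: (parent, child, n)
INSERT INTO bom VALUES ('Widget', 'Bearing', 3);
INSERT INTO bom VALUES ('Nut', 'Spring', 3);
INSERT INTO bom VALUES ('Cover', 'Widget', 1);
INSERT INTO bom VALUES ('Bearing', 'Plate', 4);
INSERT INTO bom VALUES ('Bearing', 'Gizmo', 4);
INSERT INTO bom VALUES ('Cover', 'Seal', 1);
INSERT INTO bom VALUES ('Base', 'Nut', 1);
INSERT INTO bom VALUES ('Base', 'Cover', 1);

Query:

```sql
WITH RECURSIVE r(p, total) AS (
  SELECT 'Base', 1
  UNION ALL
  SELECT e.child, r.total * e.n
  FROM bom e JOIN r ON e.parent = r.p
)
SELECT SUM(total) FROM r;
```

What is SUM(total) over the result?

35

Base: (Base, total=1).
Iteration 1: components of {Base} -> Cover = 1*1 = 1, Nut = 1*1 = 1.
Iteration 2: components of {Cover,Nut} -> Seal = 1*1 = 1, Spring = 1*3 = 3, Widget = 1*1 = 1.
Iteration 3: components of {Seal,Spring,Widget} -> Bearing = 1*3 = 3.
Iteration 4: components of {Bearing} -> Gizmo = 3*4 = 12, Plate = 3*4 = 12.
Iteration 5: no further components; recursion stops.
SUM(total) = 1 + 1 + 1 + 1 + 1 + 3 + 3 + 12 + 12 = 35.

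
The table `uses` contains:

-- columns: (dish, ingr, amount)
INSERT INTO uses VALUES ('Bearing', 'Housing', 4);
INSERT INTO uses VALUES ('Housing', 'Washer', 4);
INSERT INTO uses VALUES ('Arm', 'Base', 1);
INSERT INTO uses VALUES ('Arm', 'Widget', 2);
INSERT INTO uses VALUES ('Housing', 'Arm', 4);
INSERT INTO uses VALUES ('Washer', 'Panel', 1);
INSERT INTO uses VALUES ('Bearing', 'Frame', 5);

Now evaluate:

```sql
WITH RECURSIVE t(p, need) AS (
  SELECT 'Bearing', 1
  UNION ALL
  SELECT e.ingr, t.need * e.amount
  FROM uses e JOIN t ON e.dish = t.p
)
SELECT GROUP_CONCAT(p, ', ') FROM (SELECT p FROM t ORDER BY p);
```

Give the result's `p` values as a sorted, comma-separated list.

Arm, Base, Bearing, Frame, Housing, Panel, Washer, Widget

Base: (Bearing, need=1).
Iteration 1: components of {Bearing} -> Frame = 1*5 = 5, Housing = 1*4 = 4.
Iteration 2: components of {Frame,Housing} -> Arm = 4*4 = 16, Washer = 4*4 = 16.
Iteration 3: components of {Arm,Washer} -> Base = 16*1 = 16, Panel = 16*1 = 16, Widget = 16*2 = 32.
Iteration 4: no further components; recursion stops.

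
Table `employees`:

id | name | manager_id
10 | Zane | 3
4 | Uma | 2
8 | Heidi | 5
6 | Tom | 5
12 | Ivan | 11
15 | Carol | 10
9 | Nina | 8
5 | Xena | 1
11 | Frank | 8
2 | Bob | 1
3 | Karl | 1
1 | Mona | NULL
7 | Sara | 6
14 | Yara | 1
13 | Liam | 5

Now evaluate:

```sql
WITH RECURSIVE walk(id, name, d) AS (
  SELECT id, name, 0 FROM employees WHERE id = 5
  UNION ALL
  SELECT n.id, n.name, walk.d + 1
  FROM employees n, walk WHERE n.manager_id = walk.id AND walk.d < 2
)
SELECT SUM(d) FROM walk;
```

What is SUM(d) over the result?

Base: id=5 (Xena) at d 0.
Iteration 1: rows with manager_id in {5} -> Tom (id 6, d 1), Heidi (id 8, d 1), Liam (id 13, d 1).
Iteration 2: rows with manager_id in {6,8,13} -> Sara (id 7, d 2), Nina (id 9, d 2), Frank (id 11, d 2).
Iteration 3: d < 2 fails for all current rows; recursion stops.
SUM(d) = 0 + 1 + 1 + 1 + 2 + 2 + 2 = 9.

9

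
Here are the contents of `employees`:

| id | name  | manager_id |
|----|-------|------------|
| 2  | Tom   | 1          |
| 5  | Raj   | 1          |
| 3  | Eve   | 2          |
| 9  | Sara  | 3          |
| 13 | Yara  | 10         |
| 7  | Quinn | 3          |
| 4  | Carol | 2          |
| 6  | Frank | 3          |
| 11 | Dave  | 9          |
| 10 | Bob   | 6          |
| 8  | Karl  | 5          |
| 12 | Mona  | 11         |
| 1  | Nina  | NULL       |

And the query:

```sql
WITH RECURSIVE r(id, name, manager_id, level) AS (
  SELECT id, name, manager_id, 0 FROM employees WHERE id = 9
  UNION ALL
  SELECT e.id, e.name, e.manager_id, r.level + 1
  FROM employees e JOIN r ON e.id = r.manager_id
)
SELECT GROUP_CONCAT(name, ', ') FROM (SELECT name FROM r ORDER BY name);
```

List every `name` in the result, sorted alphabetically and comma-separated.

Eve, Nina, Sara, Tom

Base: id=9 (Sara), manager_id=3, level 0.
Iteration 1: join on id=3 -> Eve (id 3, manager_id=2, level 1).
Iteration 2: join on id=2 -> Tom (id 2, manager_id=1, level 2).
Iteration 3: join on id=1 -> Nina (id 1, manager_id=NULL, level 3).
Iteration 4: manager_id is NULL; no match; recursion stops.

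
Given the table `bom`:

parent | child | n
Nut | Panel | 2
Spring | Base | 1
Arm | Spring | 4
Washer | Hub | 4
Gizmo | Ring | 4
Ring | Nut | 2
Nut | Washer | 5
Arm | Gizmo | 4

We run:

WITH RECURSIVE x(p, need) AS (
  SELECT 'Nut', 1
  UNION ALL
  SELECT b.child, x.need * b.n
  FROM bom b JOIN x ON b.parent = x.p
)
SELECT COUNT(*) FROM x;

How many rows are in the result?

4

Base: (Nut, need=1).
Iteration 1: components of {Nut} -> Panel = 1*2 = 2, Washer = 1*5 = 5.
Iteration 2: components of {Panel,Washer} -> Hub = 5*4 = 20.
Iteration 3: no further components; recursion stops.
Total rows emitted: 4.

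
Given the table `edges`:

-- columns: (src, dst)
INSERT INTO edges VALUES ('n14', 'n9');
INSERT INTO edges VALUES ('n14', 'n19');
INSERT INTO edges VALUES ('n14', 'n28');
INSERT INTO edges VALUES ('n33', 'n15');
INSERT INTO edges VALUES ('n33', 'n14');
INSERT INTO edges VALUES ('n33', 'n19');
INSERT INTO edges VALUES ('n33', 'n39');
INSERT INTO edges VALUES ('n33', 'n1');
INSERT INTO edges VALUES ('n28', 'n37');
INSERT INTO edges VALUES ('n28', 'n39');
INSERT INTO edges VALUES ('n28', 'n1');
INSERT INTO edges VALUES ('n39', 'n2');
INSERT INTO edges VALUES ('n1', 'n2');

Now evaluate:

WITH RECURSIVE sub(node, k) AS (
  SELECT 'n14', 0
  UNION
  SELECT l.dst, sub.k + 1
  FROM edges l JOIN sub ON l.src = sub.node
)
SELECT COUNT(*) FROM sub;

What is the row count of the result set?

8

Base: (n14, k=0).
Iteration 1: edges from {n14} -> (n19, k=1), (n28, k=1), (n9, k=1).
Iteration 2: edges from {n19,n28,n9} -> (n1, k=2), (n37, k=2), (n39, k=2).
Iteration 3: edges from {n1,n37,n39} -> (n2, k=3). [UNION drops 1 duplicate row(s)]
Iteration 4: no outgoing edges from {n2}; recursion stops.
Total rows emitted: 8.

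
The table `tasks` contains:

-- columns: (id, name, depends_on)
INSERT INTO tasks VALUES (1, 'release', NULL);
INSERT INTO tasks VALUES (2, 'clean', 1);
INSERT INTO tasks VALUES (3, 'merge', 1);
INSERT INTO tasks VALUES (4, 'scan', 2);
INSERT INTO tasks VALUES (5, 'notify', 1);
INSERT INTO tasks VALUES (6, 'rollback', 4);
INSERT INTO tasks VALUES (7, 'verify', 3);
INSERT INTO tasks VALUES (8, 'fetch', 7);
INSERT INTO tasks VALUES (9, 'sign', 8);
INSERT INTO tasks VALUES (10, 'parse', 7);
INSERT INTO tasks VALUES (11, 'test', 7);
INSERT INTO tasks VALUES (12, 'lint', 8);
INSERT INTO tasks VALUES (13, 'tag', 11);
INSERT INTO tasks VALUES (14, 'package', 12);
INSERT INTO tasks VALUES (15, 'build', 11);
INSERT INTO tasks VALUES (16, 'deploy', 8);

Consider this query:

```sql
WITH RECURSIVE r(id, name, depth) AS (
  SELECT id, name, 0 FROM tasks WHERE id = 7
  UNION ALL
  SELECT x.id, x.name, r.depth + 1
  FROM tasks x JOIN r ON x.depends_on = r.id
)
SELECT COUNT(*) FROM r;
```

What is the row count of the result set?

10

Base: id=7 (verify) at depth 0.
Iteration 1: rows with depends_on in {7} -> fetch (id 8, depth 1), parse (id 10, depth 1), test (id 11, depth 1).
Iteration 2: rows with depends_on in {8,10,11} -> sign (id 9, depth 2), lint (id 12, depth 2), tag (id 13, depth 2), build (id 15, depth 2), deploy (id 16, depth 2).
Iteration 3: rows with depends_on in {9,12,13,15,16} -> package (id 14, depth 3).
Iteration 4: no rows with depends_on in {14}; recursion stops.
Total rows emitted: 10.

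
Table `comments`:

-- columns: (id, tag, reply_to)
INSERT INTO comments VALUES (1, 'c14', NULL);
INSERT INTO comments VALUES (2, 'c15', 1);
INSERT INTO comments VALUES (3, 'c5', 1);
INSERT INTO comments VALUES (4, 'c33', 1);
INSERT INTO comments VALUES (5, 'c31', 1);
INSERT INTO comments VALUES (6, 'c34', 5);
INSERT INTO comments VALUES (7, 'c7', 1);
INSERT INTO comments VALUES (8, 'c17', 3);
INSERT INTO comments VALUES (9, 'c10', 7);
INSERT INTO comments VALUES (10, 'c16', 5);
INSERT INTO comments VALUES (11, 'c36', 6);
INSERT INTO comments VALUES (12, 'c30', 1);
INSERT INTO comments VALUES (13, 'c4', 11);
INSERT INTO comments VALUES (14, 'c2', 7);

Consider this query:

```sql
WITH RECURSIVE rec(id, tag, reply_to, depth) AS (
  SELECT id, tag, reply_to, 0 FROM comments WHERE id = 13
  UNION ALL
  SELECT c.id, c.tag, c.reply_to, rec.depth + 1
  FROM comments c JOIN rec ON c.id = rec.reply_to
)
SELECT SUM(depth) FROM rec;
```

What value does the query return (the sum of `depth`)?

Base: id=13 (c4), reply_to=11, depth 0.
Iteration 1: join on id=11 -> c36 (id 11, reply_to=6, depth 1).
Iteration 2: join on id=6 -> c34 (id 6, reply_to=5, depth 2).
Iteration 3: join on id=5 -> c31 (id 5, reply_to=1, depth 3).
Iteration 4: join on id=1 -> c14 (id 1, reply_to=NULL, depth 4).
Iteration 5: reply_to is NULL; no match; recursion stops.
SUM(depth) = 0 + 1 + 2 + 3 + 4 = 10.

10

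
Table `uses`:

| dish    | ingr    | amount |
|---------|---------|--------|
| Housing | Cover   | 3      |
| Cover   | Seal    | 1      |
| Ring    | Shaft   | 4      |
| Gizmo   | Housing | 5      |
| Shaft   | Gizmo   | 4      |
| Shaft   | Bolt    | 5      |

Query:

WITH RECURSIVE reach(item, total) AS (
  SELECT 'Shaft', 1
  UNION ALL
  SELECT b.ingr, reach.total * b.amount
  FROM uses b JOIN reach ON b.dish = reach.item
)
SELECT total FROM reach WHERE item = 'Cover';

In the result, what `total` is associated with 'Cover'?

60

Base: (Shaft, total=1).
Iteration 1: components of {Shaft} -> Bolt = 1*5 = 5, Gizmo = 1*4 = 4.
Iteration 2: components of {Bolt,Gizmo} -> Housing = 4*5 = 20.
Iteration 3: components of {Housing} -> Cover = 20*3 = 60.
Iteration 4: components of {Cover} -> Seal = 60*1 = 60.
Iteration 5: no further components; recursion stops.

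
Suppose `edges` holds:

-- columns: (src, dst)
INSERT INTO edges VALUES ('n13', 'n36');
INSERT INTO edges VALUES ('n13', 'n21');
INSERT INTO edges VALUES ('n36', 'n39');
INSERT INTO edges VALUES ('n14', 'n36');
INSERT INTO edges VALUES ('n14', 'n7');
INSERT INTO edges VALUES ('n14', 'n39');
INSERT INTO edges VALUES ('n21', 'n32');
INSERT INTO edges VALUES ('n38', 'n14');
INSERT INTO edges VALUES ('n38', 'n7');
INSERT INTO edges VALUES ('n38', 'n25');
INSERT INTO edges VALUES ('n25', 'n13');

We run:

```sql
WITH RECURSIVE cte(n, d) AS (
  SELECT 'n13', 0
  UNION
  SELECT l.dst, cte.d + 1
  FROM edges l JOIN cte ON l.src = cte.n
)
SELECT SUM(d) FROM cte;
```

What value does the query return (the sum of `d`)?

6

Base: (n13, d=0).
Iteration 1: edges from {n13} -> (n21, d=1), (n36, d=1).
Iteration 2: edges from {n21,n36} -> (n32, d=2), (n39, d=2).
Iteration 3: no outgoing edges from {n32,n39}; recursion stops.
SUM(d) = 0 + 1 + 1 + 2 + 2 = 6.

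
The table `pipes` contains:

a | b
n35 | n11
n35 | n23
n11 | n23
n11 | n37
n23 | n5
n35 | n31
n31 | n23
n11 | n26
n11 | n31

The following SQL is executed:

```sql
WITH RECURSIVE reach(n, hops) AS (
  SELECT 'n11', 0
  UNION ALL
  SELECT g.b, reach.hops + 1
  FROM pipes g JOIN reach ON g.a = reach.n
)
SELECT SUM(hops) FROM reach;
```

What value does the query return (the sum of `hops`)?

11

Base: (n11, hops=0).
Iteration 1: edges from {n11} -> (n23, hops=1), (n26, hops=1), (n31, hops=1), (n37, hops=1).
Iteration 2: edges from {n23,n26,n31,n37} -> (n23, hops=2), (n5, hops=2).
Iteration 3: edges from {n23,n5} -> (n5, hops=3).
Iteration 4: no outgoing edges from {n5}; recursion stops.
SUM(hops) = 0 + 1 + 1 + 1 + 1 + 2 + 2 + 3 = 11.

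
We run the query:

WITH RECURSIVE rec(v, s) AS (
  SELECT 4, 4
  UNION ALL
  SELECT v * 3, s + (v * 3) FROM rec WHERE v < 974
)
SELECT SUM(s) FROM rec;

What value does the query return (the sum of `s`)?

6544

Base: v=4, s=4.
Iteration 1: 4 < 974 holds -> v = 4 * 3 = 12, s = 4 + 12 = 16.
Iteration 2: 12 < 974 holds -> v = 12 * 3 = 36, s = 16 + 36 = 52.
Iteration 3: 36 < 974 holds -> v = 36 * 3 = 108, s = 52 + 108 = 160.
Iteration 4: 108 < 974 holds -> v = 108 * 3 = 324, s = 160 + 324 = 484.
Iteration 5: 324 < 974 holds -> v = 324 * 3 = 972, s = 484 + 972 = 1456.
Iteration 6: 972 < 974 holds -> v = 972 * 3 = 2916, s = 1456 + 2916 = 4372.
Iteration 7: 2916 < 974 fails; recursion stops.
SUM(s) = 4 + 16 + 52 + 160 + 484 + 1456 + 4372 = 6544.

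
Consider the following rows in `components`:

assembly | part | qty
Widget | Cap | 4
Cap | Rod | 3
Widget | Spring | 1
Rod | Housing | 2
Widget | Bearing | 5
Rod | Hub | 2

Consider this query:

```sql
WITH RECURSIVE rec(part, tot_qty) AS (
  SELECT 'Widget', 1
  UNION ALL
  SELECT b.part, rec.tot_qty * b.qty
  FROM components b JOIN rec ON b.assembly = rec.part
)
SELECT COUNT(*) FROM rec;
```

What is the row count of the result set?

Base: (Widget, tot_qty=1).
Iteration 1: components of {Widget} -> Bearing = 1*5 = 5, Cap = 1*4 = 4, Spring = 1*1 = 1.
Iteration 2: components of {Bearing,Cap,Spring} -> Rod = 4*3 = 12.
Iteration 3: components of {Rod} -> Housing = 12*2 = 24, Hub = 12*2 = 24.
Iteration 4: no further components; recursion stops.
Total rows emitted: 7.

7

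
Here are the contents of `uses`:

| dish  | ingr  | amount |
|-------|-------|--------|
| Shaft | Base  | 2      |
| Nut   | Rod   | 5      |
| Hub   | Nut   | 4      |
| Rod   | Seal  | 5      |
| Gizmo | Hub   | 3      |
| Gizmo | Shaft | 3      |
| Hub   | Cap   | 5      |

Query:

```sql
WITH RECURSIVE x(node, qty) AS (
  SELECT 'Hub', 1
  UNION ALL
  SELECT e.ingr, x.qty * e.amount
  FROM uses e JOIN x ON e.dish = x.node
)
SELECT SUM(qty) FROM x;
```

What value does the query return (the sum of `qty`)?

130

Base: (Hub, qty=1).
Iteration 1: components of {Hub} -> Cap = 1*5 = 5, Nut = 1*4 = 4.
Iteration 2: components of {Cap,Nut} -> Rod = 4*5 = 20.
Iteration 3: components of {Rod} -> Seal = 20*5 = 100.
Iteration 4: no further components; recursion stops.
SUM(qty) = 1 + 5 + 4 + 20 + 100 = 130.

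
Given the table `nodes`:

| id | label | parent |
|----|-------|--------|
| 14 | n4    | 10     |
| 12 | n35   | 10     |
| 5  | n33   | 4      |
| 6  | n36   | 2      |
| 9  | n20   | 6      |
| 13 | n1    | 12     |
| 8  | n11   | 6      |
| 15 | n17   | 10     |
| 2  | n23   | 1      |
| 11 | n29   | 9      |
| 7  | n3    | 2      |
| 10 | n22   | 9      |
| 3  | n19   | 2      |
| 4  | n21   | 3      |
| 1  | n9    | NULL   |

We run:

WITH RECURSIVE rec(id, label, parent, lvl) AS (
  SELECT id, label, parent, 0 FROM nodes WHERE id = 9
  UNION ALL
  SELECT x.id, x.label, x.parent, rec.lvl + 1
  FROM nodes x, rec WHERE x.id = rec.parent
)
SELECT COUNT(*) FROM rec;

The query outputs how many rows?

4

Base: id=9 (n20), parent=6, lvl 0.
Iteration 1: join on id=6 -> n36 (id 6, parent=2, lvl 1).
Iteration 2: join on id=2 -> n23 (id 2, parent=1, lvl 2).
Iteration 3: join on id=1 -> n9 (id 1, parent=NULL, lvl 3).
Iteration 4: parent is NULL; no match; recursion stops.
Total rows emitted: 4.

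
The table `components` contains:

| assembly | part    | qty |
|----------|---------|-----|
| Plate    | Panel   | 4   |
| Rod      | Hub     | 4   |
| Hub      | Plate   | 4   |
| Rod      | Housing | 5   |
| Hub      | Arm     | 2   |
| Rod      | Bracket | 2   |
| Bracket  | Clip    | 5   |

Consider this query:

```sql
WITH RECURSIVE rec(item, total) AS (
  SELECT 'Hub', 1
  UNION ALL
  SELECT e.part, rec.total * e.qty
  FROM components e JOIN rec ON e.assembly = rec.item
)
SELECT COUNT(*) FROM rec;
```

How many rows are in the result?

4

Base: (Hub, total=1).
Iteration 1: components of {Hub} -> Arm = 1*2 = 2, Plate = 1*4 = 4.
Iteration 2: components of {Arm,Plate} -> Panel = 4*4 = 16.
Iteration 3: no further components; recursion stops.
Total rows emitted: 4.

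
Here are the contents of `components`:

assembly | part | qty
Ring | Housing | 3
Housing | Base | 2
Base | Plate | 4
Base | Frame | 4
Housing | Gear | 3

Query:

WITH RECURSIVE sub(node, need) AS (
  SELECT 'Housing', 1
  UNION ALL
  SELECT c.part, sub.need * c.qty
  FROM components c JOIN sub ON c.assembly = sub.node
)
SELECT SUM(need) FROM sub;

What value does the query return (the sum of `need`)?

Base: (Housing, need=1).
Iteration 1: components of {Housing} -> Base = 1*2 = 2, Gear = 1*3 = 3.
Iteration 2: components of {Base,Gear} -> Frame = 2*4 = 8, Plate = 2*4 = 8.
Iteration 3: no further components; recursion stops.
SUM(need) = 1 + 2 + 3 + 8 + 8 = 22.

22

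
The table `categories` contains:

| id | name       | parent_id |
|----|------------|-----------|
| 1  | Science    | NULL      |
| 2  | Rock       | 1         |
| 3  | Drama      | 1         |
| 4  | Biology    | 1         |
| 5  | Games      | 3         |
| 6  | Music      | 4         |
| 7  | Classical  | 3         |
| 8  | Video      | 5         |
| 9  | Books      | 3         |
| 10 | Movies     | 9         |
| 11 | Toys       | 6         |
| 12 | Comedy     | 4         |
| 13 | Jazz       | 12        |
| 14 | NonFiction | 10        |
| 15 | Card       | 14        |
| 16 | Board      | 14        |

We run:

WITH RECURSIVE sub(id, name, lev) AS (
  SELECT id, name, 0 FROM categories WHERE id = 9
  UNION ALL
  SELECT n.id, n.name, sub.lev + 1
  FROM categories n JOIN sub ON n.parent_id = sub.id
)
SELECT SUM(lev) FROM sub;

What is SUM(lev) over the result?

9

Base: id=9 (Books) at lev 0.
Iteration 1: rows with parent_id in {9} -> Movies (id 10, lev 1).
Iteration 2: rows with parent_id in {10} -> NonFiction (id 14, lev 2).
Iteration 3: rows with parent_id in {14} -> Card (id 15, lev 3), Board (id 16, lev 3).
Iteration 4: no rows with parent_id in {15,16}; recursion stops.
SUM(lev) = 0 + 1 + 2 + 3 + 3 = 9.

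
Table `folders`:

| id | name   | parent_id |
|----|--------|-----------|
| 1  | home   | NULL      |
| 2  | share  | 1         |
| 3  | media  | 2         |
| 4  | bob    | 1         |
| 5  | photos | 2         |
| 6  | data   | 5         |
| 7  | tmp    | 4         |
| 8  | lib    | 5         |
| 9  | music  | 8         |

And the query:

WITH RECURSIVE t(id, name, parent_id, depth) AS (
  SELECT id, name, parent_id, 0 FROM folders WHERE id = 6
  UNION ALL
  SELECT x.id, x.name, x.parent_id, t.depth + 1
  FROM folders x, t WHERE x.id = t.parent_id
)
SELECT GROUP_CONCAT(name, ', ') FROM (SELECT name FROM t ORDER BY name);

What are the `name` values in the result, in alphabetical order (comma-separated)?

data, home, photos, share

Base: id=6 (data), parent_id=5, depth 0.
Iteration 1: join on id=5 -> photos (id 5, parent_id=2, depth 1).
Iteration 2: join on id=2 -> share (id 2, parent_id=1, depth 2).
Iteration 3: join on id=1 -> home (id 1, parent_id=NULL, depth 3).
Iteration 4: parent_id is NULL; no match; recursion stops.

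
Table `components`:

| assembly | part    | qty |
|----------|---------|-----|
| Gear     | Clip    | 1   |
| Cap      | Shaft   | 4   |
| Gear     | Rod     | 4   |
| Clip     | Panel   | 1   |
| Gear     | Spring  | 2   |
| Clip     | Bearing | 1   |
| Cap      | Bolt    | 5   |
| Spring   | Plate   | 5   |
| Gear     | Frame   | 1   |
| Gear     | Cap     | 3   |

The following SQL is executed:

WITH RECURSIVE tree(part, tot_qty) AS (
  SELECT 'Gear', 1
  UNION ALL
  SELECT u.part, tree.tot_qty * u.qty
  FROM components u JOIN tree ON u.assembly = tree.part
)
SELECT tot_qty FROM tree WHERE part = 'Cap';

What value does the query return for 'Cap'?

3

Base: (Gear, tot_qty=1).
Iteration 1: components of {Gear} -> Cap = 1*3 = 3, Clip = 1*1 = 1, Frame = 1*1 = 1, Rod = 1*4 = 4, Spring = 1*2 = 2.
Iteration 2: components of {Cap,Clip,Frame,Rod,Spring} -> Bearing = 1*1 = 1, Bolt = 3*5 = 15, Panel = 1*1 = 1, Plate = 2*5 = 10, Shaft = 3*4 = 12.
Iteration 3: no further components; recursion stops.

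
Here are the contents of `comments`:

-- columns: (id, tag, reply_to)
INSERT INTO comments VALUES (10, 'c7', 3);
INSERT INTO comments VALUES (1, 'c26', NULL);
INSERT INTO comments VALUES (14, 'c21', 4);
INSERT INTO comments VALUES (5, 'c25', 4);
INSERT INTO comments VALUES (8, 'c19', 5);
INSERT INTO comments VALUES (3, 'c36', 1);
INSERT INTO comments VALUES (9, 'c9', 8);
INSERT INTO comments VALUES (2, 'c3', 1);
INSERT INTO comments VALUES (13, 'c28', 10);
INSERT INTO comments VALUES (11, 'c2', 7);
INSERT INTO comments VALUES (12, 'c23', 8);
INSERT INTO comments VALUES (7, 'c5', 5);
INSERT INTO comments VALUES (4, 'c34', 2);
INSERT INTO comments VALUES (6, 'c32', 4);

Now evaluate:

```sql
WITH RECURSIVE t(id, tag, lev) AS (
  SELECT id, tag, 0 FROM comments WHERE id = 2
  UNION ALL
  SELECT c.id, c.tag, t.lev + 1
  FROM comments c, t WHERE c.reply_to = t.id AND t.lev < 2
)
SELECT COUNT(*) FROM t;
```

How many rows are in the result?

5

Base: id=2 (c3) at lev 0.
Iteration 1: rows with reply_to in {2} -> c34 (id 4, lev 1).
Iteration 2: rows with reply_to in {4} -> c25 (id 5, lev 2), c32 (id 6, lev 2), c21 (id 14, lev 2).
Iteration 3: lev < 2 fails for all current rows; recursion stops.
Total rows emitted: 5.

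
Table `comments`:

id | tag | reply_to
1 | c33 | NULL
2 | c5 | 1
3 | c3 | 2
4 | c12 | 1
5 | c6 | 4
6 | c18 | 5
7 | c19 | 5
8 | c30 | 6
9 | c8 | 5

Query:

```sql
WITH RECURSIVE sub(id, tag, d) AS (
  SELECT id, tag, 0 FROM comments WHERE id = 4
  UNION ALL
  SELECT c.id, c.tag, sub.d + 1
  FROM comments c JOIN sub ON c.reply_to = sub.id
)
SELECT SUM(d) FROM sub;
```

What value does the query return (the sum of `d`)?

Base: id=4 (c12) at d 0.
Iteration 1: rows with reply_to in {4} -> c6 (id 5, d 1).
Iteration 2: rows with reply_to in {5} -> c18 (id 6, d 2), c19 (id 7, d 2), c8 (id 9, d 2).
Iteration 3: rows with reply_to in {6,7,9} -> c30 (id 8, d 3).
Iteration 4: no rows with reply_to in {8}; recursion stops.
SUM(d) = 0 + 1 + 2 + 2 + 2 + 3 = 10.

10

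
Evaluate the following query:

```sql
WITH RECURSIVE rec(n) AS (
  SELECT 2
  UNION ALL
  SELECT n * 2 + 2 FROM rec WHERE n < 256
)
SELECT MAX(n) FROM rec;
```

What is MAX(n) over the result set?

510

Base: n=2.
Iteration 1: 2 < 256 holds -> n = 2 * 2 + 2 = 6.
Iteration 2: 6 < 256 holds -> n = 6 * 2 + 2 = 14.
Iteration 3: 14 < 256 holds -> n = 14 * 2 + 2 = 30.
Iteration 4: 30 < 256 holds -> n = 30 * 2 + 2 = 62.
Iteration 5: 62 < 256 holds -> n = 62 * 2 + 2 = 126.
Iteration 6: 126 < 256 holds -> n = 126 * 2 + 2 = 254.
Iteration 7: 254 < 256 holds -> n = 254 * 2 + 2 = 510.
Iteration 8: 510 < 256 fails; recursion stops.
n values: 2, 6, 14, 30, 62, 126, 254, 510; the maximum is 510.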